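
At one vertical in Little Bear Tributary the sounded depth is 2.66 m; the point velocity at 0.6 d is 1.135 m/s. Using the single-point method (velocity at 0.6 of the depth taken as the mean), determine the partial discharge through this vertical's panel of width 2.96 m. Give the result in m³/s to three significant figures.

8.94 m³/s

v̄ = v₀.₆ = 1.135 m/s
q = v̄ × d × w = 1.135 × 2.66 × 2.96 = 8.937 m³/s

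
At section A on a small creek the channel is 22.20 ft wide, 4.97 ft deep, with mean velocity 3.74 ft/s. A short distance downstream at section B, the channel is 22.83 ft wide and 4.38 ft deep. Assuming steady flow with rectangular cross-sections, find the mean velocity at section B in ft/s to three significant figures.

4.13 ft/s

Q = A₁V₁ = (22.20×4.97) × 3.74 = 412.6 ft³/s
A₂ = 22.83 × 4.38 = 100.0 ft²
V₂ = Q/A₂ = 412.6/100.0 = 4.127 ft/s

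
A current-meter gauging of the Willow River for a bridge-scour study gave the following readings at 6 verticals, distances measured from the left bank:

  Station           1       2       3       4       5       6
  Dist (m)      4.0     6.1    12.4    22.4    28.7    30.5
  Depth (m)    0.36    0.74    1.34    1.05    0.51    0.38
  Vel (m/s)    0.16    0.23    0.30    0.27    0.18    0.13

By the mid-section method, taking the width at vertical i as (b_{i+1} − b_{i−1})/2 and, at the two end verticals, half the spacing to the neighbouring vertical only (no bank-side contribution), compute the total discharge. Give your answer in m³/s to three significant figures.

6.78 m³/s

w_1 = (6.1 − 4.0)/2 = 1.05 m; q_1 = 0.16 × 0.36 × 1.05 = 0.06048 m³/s
w_2 = (12.4 − 4.0)/2 = 4.2 m; q_2 = 0.23 × 0.74 × 4.2 = 0.7148 m³/s
w_3 = (22.4 − 6.1)/2 = 8.15 m; q_3 = 0.30 × 1.34 × 8.15 = 3.276 m³/s
w_4 = (28.7 − 12.4)/2 = 8.15 m; q_4 = 0.27 × 1.05 × 8.15 = 2.311 m³/s
w_5 = (30.5 − 22.4)/2 = 4.05 m; q_5 = 0.18 × 0.51 × 4.05 = 0.3718 m³/s
w_6 = (30.5 − 28.7)/2 = 0.9 m; q_6 = 0.13 × 0.38 × 0.9 = 0.04446 m³/s
Q = Σ qᵢ = 6.778 m³/s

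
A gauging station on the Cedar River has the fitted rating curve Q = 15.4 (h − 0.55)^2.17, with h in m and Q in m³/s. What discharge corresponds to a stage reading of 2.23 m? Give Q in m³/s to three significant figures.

Q = 15.4 × (2.23 − 0.55)^2.17 = 15.4 × 1.68^2.17 = 47.47 m³/s

47.5 m³/s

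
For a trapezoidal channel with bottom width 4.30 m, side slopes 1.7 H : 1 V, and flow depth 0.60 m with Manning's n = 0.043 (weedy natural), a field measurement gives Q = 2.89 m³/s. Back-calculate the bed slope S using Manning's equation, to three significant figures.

0.00405

A = (b + z·y)·y = (4.30 + 1.7×0.60)×0.60 = 3.192 m²
P = b + 2y√(1+z²) = 4.30 + 2×0.60×√(1+1.7²) = 6.667 m
R = A/P = 3.192/6.667 = 0.4788 m
S = (Q·n / (1·A·R^(2/3)))² = (2.89×0.043 / (1×3.192×0.6120))² = 0.004046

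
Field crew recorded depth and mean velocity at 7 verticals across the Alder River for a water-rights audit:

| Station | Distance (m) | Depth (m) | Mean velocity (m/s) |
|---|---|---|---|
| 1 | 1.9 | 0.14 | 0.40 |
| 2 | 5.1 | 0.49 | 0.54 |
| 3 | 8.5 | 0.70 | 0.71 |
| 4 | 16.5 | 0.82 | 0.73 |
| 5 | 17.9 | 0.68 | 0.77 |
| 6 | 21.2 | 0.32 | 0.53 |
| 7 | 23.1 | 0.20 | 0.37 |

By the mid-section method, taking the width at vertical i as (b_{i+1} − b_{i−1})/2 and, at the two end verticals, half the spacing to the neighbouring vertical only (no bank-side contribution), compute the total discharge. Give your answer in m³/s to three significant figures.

8.35 m³/s

w_1 = (5.1 − 1.9)/2 = 1.6 m; q_1 = 0.40 × 0.14 × 1.6 = 0.08960 m³/s
w_2 = (8.5 − 1.9)/2 = 3.3 m; q_2 = 0.54 × 0.49 × 3.3 = 0.8732 m³/s
w_3 = (16.5 − 5.1)/2 = 5.7 m; q_3 = 0.71 × 0.70 × 5.7 = 2.833 m³/s
w_4 = (17.9 − 8.5)/2 = 4.7 m; q_4 = 0.73 × 0.82 × 4.7 = 2.813 m³/s
w_5 = (21.2 − 16.5)/2 = 2.35 m; q_5 = 0.77 × 0.68 × 2.35 = 1.230 m³/s
w_6 = (23.1 − 17.9)/2 = 2.6 m; q_6 = 0.53 × 0.32 × 2.6 = 0.4410 m³/s
w_7 = (23.1 − 21.2)/2 = 0.95 m; q_7 = 0.37 × 0.20 × 0.95 = 0.07030 m³/s
Q = Σ qᵢ = 8.351 m³/s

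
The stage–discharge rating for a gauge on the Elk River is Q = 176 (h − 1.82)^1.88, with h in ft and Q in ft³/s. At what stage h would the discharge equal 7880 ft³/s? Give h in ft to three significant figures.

9.37 ft

h − h₀ = (Q/C)^(1/b) = (7880/176)^(1/1.88) = 7.554 ft
h = 1.82 + 7.554 = 9.374 ft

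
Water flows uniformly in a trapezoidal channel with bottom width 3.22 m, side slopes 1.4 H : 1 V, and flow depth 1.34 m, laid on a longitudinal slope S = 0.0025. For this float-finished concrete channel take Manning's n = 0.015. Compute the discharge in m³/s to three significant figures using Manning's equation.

A = (b + z·y)·y = (3.22 + 1.4×1.34)×1.34 = 6.829 m²
P = b + 2y√(1+z²) = 3.22 + 2×1.34×√(1+1.4²) = 7.831 m
R = A/P = 6.829/7.831 = 0.8720 m
Q = (1/n)·A·R^(2/3)·S^(1/2) = (1/0.015) × 6.829 × 0.8720^(2/3) × 0.0025^(1/2) = 20.78 m³/s

20.8 m³/s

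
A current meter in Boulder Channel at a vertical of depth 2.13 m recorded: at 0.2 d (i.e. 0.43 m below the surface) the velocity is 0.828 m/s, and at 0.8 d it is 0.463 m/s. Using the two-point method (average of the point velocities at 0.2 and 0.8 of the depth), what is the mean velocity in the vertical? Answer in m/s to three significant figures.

v̄ = (0.828 + 0.463) / 2 = 0.6455 m/s

0.646 m/s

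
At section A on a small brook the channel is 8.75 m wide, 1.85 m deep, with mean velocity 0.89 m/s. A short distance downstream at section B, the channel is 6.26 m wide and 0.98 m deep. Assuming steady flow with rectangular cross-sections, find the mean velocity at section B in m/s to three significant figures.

2.35 m/s

Q = A₁V₁ = (8.75×1.85) × 0.89 = 14.41 m³/s
A₂ = 6.26 × 0.98 = 6.135 m²
V₂ = Q/A₂ = 14.41/6.135 = 2.348 m/s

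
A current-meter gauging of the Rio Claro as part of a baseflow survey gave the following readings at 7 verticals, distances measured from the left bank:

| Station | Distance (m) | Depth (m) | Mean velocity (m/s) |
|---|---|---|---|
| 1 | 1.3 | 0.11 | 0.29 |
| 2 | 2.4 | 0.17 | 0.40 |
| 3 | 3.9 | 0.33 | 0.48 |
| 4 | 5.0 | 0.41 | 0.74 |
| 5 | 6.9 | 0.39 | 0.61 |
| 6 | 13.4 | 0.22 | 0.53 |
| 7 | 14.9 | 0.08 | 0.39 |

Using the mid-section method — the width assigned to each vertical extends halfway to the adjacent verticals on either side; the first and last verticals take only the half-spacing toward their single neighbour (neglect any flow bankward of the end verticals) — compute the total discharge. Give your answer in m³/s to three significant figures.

2.26 m³/s

w_1 = (2.4 − 1.3)/2 = 0.55 m; q_1 = 0.29 × 0.11 × 0.55 = 0.01755 m³/s
w_2 = (3.9 − 1.3)/2 = 1.3 m; q_2 = 0.40 × 0.17 × 1.3 = 0.08840 m³/s
w_3 = (5.0 − 2.4)/2 = 1.3 m; q_3 = 0.48 × 0.33 × 1.3 = 0.2059 m³/s
w_4 = (6.9 − 3.9)/2 = 1.5 m; q_4 = 0.74 × 0.41 × 1.5 = 0.4551 m³/s
w_5 = (13.4 − 5.0)/2 = 4.2 m; q_5 = 0.61 × 0.39 × 4.2 = 0.9992 m³/s
w_6 = (14.9 − 6.9)/2 = 4 m; q_6 = 0.53 × 0.22 × 4 = 0.4664 m³/s
w_7 = (14.9 − 13.4)/2 = 0.75 m; q_7 = 0.39 × 0.08 × 0.75 = 0.02340 m³/s
Q = Σ qᵢ = 2.256 m³/s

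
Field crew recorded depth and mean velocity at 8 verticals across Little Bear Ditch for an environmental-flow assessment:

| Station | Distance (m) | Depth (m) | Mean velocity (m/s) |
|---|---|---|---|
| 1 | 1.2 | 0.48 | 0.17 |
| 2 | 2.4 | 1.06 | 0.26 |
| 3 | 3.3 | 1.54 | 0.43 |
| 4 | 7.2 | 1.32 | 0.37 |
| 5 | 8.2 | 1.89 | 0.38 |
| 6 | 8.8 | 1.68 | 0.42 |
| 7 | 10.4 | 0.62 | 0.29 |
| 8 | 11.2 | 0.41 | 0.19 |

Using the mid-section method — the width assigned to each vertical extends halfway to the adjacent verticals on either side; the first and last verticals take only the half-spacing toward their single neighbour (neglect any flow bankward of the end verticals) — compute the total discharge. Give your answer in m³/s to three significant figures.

4.72 m³/s

w_1 = (2.4 − 1.2)/2 = 0.6 m; q_1 = 0.17 × 0.48 × 0.6 = 0.04896 m³/s
w_2 = (3.3 − 1.2)/2 = 1.05 m; q_2 = 0.26 × 1.06 × 1.05 = 0.2894 m³/s
w_3 = (7.2 − 2.4)/2 = 2.4 m; q_3 = 0.43 × 1.54 × 2.4 = 1.589 m³/s
w_4 = (8.2 − 3.3)/2 = 2.45 m; q_4 = 0.37 × 1.32 × 2.45 = 1.197 m³/s
w_5 = (8.8 − 7.2)/2 = 0.8 m; q_5 = 0.38 × 1.89 × 0.8 = 0.5746 m³/s
w_6 = (10.4 − 8.2)/2 = 1.1 m; q_6 = 0.42 × 1.68 × 1.1 = 0.7762 m³/s
w_7 = (11.2 − 8.8)/2 = 1.2 m; q_7 = 0.29 × 0.62 × 1.2 = 0.2158 m³/s
w_8 = (11.2 − 10.4)/2 = 0.4 m; q_8 = 0.19 × 0.41 × 0.4 = 0.03116 m³/s
Q = Σ qᵢ = 4.722 m³/s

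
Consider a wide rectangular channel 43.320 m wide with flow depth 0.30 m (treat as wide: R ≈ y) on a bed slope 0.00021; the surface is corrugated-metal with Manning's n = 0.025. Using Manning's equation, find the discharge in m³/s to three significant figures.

A = b·y = 43.320 × 0.30 = 13.00 m²
Wide channel: R ≈ y = 0.30 m
Q = (1/n)·A·R^(2/3)·S^(1/2) = (1/0.025) × 13.00 × 0.3000^(2/3) × 0.00021^(1/2) = 3.376 m³/s

3.38 m³/s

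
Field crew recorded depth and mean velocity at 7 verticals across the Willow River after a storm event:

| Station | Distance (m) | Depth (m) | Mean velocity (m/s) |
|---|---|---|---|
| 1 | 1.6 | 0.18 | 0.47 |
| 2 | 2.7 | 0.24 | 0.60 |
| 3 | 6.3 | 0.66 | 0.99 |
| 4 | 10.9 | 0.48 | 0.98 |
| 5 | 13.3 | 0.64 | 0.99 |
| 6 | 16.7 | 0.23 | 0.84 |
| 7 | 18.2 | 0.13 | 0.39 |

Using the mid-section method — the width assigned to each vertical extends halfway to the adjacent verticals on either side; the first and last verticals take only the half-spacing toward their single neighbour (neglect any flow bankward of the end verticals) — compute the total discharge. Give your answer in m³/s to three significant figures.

7.06 m³/s

w_1 = (2.7 − 1.6)/2 = 0.55 m; q_1 = 0.47 × 0.18 × 0.55 = 0.04653 m³/s
w_2 = (6.3 − 1.6)/2 = 2.35 m; q_2 = 0.60 × 0.24 × 2.35 = 0.3384 m³/s
w_3 = (10.9 − 2.7)/2 = 4.1 m; q_3 = 0.99 × 0.66 × 4.1 = 2.679 m³/s
w_4 = (13.3 − 6.3)/2 = 3.5 m; q_4 = 0.98 × 0.48 × 3.5 = 1.646 m³/s
w_5 = (16.7 − 10.9)/2 = 2.9 m; q_5 = 0.99 × 0.64 × 2.9 = 1.837 m³/s
w_6 = (18.2 − 13.3)/2 = 2.45 m; q_6 = 0.84 × 0.23 × 2.45 = 0.4733 m³/s
w_7 = (18.2 − 16.7)/2 = 0.75 m; q_7 = 0.39 × 0.13 × 0.75 = 0.03803 m³/s
Q = Σ qᵢ = 7.059 m³/s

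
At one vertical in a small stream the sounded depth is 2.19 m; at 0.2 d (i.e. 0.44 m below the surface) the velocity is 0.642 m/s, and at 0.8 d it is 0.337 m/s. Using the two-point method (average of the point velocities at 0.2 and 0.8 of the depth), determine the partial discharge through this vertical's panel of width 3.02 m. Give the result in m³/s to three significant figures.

3.24 m³/s

v̄ = (0.642 + 0.337) / 2 = 0.4895 m/s
q = v̄ × d × w = 0.4895 × 2.19 × 3.02 = 3.237 m³/s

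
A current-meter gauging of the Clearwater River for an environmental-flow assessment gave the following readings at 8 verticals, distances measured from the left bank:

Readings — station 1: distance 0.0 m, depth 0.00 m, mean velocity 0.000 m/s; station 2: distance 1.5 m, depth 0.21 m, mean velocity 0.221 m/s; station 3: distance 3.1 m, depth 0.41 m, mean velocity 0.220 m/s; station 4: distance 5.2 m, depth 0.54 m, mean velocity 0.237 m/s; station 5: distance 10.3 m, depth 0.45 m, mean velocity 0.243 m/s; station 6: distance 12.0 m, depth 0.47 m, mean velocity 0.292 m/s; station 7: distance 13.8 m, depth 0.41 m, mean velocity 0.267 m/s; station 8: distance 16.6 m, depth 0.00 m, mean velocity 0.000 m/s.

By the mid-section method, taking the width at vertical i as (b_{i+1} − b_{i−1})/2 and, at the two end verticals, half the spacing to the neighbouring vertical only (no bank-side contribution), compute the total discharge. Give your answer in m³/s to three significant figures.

1.56 m³/s

w_2 = (3.1 − 0.0)/2 = 1.55 m; q_2 = 0.221 × 0.21 × 1.55 = 0.07194 m³/s
w_3 = (5.2 − 1.5)/2 = 1.85 m; q_3 = 0.220 × 0.41 × 1.85 = 0.1669 m³/s
w_4 = (10.3 − 3.1)/2 = 3.6 m; q_4 = 0.237 × 0.54 × 3.6 = 0.4607 m³/s
w_5 = (12.0 − 5.2)/2 = 3.4 m; q_5 = 0.243 × 0.45 × 3.4 = 0.3718 m³/s
w_6 = (13.8 − 10.3)/2 = 1.75 m; q_6 = 0.292 × 0.47 × 1.75 = 0.2402 m³/s
w_7 = (16.6 − 12.0)/2 = 2.3 m; q_7 = 0.267 × 0.41 × 2.3 = 0.2518 m³/s
Stations 1, 8 contribute zero (depth or velocity is 0).
Q = Σ qᵢ = 1.563 m³/s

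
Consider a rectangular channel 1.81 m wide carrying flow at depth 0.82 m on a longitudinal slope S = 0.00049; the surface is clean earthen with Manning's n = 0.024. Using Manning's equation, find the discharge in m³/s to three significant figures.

A = b·y = 1.81 × 0.82 = 1.484 m²
P = b + 2y = 1.81 + 2×0.82 = 3.450 m
R = A/P = 1.484/3.450 = 0.4302 m
Q = (1/n)·A·R^(2/3)·S^(1/2) = (1/0.024) × 1.484 × 0.4302^(2/3) × 0.00049^(1/2) = 0.7801 m³/s

0.780 m³/s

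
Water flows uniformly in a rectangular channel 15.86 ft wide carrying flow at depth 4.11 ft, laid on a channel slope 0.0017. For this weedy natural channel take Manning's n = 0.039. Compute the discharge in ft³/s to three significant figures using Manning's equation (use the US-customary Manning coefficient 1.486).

199 ft³/s

A = b·y = 15.86 × 4.11 = 65.18 ft²
P = b + 2y = 15.86 + 2×4.11 = 24.08 ft
R = A/P = 65.18/24.08 = 2.707 ft
Q = (1.486/n)·A·R^(2/3)·S^(1/2) = (1.486/0.039) × 65.18 × 2.707^(2/3) × 0.0017^(1/2) = 198.9 ft³/s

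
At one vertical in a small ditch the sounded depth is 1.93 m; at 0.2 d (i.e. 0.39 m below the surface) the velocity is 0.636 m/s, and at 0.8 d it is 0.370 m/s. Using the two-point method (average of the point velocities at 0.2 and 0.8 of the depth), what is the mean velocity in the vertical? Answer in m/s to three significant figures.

0.503 m/s

v̄ = (0.636 + 0.370) / 2 = 0.5030 m/s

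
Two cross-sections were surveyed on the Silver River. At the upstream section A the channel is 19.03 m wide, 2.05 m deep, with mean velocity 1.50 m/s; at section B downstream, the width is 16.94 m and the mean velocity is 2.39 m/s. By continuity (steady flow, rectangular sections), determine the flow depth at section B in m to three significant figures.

Q = A₁V₁ = (19.03×2.05) × 1.50 = 58.52 m³/s
d₂ = Q/(b₂ V₂) = 58.52/(16.94×2.39) = 1.445 m

1.45 m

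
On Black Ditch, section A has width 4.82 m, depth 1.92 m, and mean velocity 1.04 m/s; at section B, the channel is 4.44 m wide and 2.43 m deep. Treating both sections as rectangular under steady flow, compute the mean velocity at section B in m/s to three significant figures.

Q = A₁V₁ = (4.82×1.92) × 1.04 = 9.625 m³/s
A₂ = 4.44 × 2.43 = 10.79 m²
V₂ = Q/A₂ = 9.625/10.79 = 0.8921 m/s

0.892 m/s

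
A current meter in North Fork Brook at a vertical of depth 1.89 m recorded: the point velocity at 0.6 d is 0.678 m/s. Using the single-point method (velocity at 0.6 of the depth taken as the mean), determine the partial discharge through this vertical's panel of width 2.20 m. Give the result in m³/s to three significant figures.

v̄ = v₀.₆ = 0.678 m/s
q = v̄ × d × w = 0.6780 × 1.89 × 2.20 = 2.819 m³/s

2.82 m³/s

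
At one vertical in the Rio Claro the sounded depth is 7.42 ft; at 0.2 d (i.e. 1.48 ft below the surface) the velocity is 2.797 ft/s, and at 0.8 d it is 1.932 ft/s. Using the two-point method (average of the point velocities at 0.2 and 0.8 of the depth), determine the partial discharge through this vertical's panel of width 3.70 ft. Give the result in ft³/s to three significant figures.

v̄ = (2.797 + 1.932) / 2 = 2.365 ft/s
q = v̄ × d × w = 2.365 × 7.42 × 3.70 = 64.91 ft³/s

64.9 ft³/s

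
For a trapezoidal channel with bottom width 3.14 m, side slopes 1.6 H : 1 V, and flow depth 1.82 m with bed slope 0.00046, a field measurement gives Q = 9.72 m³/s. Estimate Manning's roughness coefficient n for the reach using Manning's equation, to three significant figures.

A = (b + z·y)·y = (3.14 + 1.6×1.82)×1.82 = 11.01 m²
P = b + 2y√(1+z²) = 3.14 + 2×1.82×√(1+1.6²) = 10.01 m
R = A/P = 11.01/10.01 = 1.101 m
n = (1/Q)·A·R^(2/3)·S^(1/2) = (1/9.72) × 11.01 × 1.066 × 0.02145 = 0.02591

0.0259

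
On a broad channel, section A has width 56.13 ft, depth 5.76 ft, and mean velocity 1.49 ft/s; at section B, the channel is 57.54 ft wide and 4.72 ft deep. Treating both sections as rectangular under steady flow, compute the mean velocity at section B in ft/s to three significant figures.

Q = A₁V₁ = (56.13×5.76) × 1.49 = 481.7 ft³/s
A₂ = 57.54 × 4.72 = 271.6 ft²
V₂ = Q/A₂ = 481.7/271.6 = 1.774 ft/s

1.77 ft/s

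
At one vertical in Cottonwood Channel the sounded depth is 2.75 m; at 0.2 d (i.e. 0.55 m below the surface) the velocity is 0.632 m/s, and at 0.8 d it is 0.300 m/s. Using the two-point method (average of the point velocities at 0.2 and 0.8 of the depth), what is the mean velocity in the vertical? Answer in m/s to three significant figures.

v̄ = (0.632 + 0.300) / 2 = 0.4660 m/s

0.466 m/s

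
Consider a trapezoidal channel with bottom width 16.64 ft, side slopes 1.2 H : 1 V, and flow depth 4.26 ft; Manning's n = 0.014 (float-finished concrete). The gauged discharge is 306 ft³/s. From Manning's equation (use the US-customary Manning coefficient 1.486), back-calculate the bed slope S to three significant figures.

A = (b + z·y)·y = (16.64 + 1.2×4.26)×4.26 = 92.66 ft²
P = b + 2y√(1+z²) = 16.64 + 2×4.26×√(1+1.2²) = 29.95 ft
R = A/P = 92.66/29.95 = 3.094 ft
S = (Q·n / (1.486·A·R^(2/3)))² = (306×0.014 / (1.486×92.66×2.123))² = 0.0002147

0.000215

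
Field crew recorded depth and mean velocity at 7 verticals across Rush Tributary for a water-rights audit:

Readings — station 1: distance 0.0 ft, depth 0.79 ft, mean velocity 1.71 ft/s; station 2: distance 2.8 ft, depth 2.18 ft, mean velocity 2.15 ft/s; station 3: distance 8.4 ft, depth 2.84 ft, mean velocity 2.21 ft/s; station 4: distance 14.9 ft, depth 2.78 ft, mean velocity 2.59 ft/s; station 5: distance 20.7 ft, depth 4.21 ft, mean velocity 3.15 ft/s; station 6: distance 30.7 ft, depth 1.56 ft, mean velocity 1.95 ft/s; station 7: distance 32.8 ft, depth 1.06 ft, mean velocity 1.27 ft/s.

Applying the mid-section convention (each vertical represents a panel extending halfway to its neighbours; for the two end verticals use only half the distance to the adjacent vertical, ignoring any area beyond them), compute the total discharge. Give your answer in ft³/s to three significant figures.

w_1 = (2.8 − 0.0)/2 = 1.4 ft; q_1 = 1.71 × 0.79 × 1.4 = 1.891 ft³/s
w_2 = (8.4 − 0.0)/2 = 4.2 ft; q_2 = 2.15 × 2.18 × 4.2 = 19.69 ft³/s
w_3 = (14.9 − 2.8)/2 = 6.05 ft; q_3 = 2.21 × 2.84 × 6.05 = 37.97 ft³/s
w_4 = (20.7 − 8.4)/2 = 6.15 ft; q_4 = 2.59 × 2.78 × 6.15 = 44.28 ft³/s
w_5 = (30.7 − 14.9)/2 = 7.9 ft; q_5 = 3.15 × 4.21 × 7.9 = 104.8 ft³/s
w_6 = (32.8 − 20.7)/2 = 6.05 ft; q_6 = 1.95 × 1.56 × 6.05 = 18.40 ft³/s
w_7 = (32.8 − 30.7)/2 = 1.05 ft; q_7 = 1.27 × 1.06 × 1.05 = 1.414 ft³/s
Q = Σ qᵢ = 228.4 ft³/s

228 ft³/s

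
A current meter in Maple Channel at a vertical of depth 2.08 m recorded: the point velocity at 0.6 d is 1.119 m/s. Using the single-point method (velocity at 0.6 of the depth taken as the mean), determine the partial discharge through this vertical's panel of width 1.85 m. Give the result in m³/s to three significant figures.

4.31 m³/s

v̄ = v₀.₆ = 1.119 m/s
q = v̄ × d × w = 1.119 × 2.08 × 1.85 = 4.306 m³/s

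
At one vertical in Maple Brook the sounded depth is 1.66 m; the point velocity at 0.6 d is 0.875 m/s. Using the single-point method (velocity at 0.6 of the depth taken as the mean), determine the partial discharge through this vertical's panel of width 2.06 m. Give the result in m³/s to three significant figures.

2.99 m³/s

v̄ = v₀.₆ = 0.875 m/s
q = v̄ × d × w = 0.8750 × 1.66 × 2.06 = 2.992 m³/s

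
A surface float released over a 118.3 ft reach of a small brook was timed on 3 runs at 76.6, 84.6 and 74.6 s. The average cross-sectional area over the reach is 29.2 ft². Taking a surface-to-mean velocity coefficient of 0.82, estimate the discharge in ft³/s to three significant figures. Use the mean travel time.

t̄ = (76.6 + 84.6 + 74.6) / 3 = 78.6 s
v_surface = L / t̄ = 118.3 / 78.6 = 1.505 ft/s
v_mean = 0.82 × 1.505 = 1.234 ft/s
Q = A × v_mean = 29.2 × 1.234 = 36.04 ft³/s

36.0 ft³/s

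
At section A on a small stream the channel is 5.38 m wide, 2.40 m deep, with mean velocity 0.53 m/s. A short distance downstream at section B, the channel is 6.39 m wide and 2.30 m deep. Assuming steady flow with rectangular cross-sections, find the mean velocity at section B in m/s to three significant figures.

Q = A₁V₁ = (5.38×2.40) × 0.53 = 6.843 m³/s
A₂ = 6.39 × 2.30 = 14.70 m²
V₂ = Q/A₂ = 6.843/14.70 = 0.4656 m/s

0.466 m/s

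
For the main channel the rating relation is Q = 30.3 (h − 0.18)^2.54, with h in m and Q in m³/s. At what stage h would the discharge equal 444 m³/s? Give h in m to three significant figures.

3.06 m

h − h₀ = (Q/C)^(1/b) = (444/30.3)^(1/2.54) = 2.878 m
h = 0.18 + 2.878 = 3.058 m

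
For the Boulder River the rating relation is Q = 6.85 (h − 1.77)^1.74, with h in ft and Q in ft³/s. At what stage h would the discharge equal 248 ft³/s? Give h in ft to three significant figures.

9.64 ft

h − h₀ = (Q/C)^(1/b) = (248/6.85)^(1/1.74) = 7.868 ft
h = 1.77 + 7.868 = 9.638 ft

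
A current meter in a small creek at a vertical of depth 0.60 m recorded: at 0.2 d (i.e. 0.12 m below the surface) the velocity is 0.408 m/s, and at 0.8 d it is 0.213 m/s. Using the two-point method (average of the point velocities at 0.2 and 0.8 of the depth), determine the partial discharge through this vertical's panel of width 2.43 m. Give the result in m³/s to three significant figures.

0.453 m³/s

v̄ = (0.408 + 0.213) / 2 = 0.3105 m/s
q = v̄ × d × w = 0.3105 × 0.60 × 2.43 = 0.4527 m³/s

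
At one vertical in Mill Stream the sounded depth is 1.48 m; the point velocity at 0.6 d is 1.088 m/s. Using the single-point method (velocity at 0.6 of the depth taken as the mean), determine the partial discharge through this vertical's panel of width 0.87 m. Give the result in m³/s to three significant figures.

v̄ = v₀.₆ = 1.088 m/s
q = v̄ × d × w = 1.088 × 1.48 × 0.87 = 1.401 m³/s

1.40 m³/s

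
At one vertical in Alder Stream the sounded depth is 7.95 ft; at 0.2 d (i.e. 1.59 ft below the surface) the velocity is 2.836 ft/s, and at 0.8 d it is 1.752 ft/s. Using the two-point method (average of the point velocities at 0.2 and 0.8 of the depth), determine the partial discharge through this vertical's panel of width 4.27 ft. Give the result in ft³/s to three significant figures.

77.9 ft³/s

v̄ = (2.836 + 1.752) / 2 = 2.294 ft/s
q = v̄ × d × w = 2.294 × 7.95 × 4.27 = 77.87 ft³/s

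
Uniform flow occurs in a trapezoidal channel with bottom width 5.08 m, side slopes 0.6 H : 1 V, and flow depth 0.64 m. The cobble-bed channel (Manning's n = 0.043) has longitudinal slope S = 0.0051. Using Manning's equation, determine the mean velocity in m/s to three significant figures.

A = (b + z·y)·y = (5.08 + 0.6×0.64)×0.64 = 3.497 m²
P = b + 2y√(1+z²) = 5.08 + 2×0.64×√(1+0.6²) = 6.573 m
R = A/P = 3.497/6.573 = 0.5320 m
Q = (1/n)·A·R^(2/3)·S^(1/2) = (1/0.043) × 3.497 × 0.5320^(2/3) × 0.0051^(1/2) = 3.813 m³/s
V = Q/A = 3.813/3.497 = 1.090 m/s

1.09 m/s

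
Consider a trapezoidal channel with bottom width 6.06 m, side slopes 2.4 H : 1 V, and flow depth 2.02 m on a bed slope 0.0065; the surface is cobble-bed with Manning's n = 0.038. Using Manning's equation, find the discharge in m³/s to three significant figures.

A = (b + z·y)·y = (6.06 + 2.4×2.02)×2.02 = 22.03 m²
P = b + 2y√(1+z²) = 6.06 + 2×2.02×√(1+2.4²) = 16.56 m
R = A/P = 22.03/16.56 = 1.330 m
Q = (1/n)·A·R^(2/3)·S^(1/2) = (1/0.038) × 22.03 × 1.330^(2/3) × 0.0065^(1/2) = 56.54 m³/s

56.5 m³/s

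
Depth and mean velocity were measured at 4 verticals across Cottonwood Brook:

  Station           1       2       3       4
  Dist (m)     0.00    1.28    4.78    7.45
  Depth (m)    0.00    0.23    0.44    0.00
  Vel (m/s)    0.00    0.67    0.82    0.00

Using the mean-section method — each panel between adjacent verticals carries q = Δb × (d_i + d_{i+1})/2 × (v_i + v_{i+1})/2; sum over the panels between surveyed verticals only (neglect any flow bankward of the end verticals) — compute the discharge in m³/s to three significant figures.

Panel 1-2: Δb = 1.28 m, d̄ = (0.00+0.23)/2 = 0.115, v̄ = (0.00+0.67)/2 = 0.335 → q = 1.28×0.115×0.335 = 0.04931 m³/s
Panel 2-3: Δb = 3.5 m, d̄ = (0.23+0.44)/2 = 0.335, v̄ = (0.67+0.82)/2 = 0.745 → q = 3.5×0.335×0.745 = 0.8735 m³/s
Panel 3-4: Δb = 2.67 m, d̄ = (0.44+0.00)/2 = 0.22, v̄ = (0.82+0.00)/2 = 0.41 → q = 2.67×0.22×0.41 = 0.2408 m³/s
Q = Σ q = 1.164 m³/s

1.16 m³/s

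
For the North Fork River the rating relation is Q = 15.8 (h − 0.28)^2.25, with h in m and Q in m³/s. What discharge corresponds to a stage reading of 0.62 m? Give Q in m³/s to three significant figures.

1.39 m³/s

Q = 15.8 × (0.62 − 0.28)^2.25 = 15.8 × 0.34^2.25 = 1.395 m³/s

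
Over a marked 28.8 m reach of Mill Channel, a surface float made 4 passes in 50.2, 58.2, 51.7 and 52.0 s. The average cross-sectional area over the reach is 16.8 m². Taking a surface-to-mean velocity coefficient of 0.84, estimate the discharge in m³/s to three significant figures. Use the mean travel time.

7.66 m³/s

t̄ = (50.2 + 58.2 + 51.7 + 52.0) / 4 = 53.025 s
v_surface = L / t̄ = 28.8 / 53.025 = 0.5431 m/s
v_mean = 0.84 × 0.5431 = 0.4562 m/s
Q = A × v_mean = 16.8 × 0.4562 = 7.665 m³/s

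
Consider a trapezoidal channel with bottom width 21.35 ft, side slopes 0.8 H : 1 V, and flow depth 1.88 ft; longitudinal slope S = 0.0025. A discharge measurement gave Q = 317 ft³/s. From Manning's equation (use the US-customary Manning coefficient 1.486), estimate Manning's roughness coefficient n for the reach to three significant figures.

A = (b + z·y)·y = (21.35 + 0.8×1.88)×1.88 = 42.97 ft²
P = b + 2y√(1+z²) = 21.35 + 2×1.88×√(1+0.8²) = 26.17 ft
R = A/P = 42.97/26.17 = 1.642 ft
n = (1.486/Q)·A·R^(2/3)·S^(1/2) = (1.486/317) × 42.97 × 1.392 × 0.05000 = 0.01402

0.0140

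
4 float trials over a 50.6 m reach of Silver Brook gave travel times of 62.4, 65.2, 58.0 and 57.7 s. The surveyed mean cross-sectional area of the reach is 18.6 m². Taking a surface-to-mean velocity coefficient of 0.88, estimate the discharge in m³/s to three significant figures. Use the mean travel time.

t̄ = (62.4 + 65.2 + 58.0 + 57.7) / 4 = 60.825 s
v_surface = L / t̄ = 50.6 / 60.825 = 0.8319 m/s
v_mean = 0.88 × 0.8319 = 0.7321 m/s
Q = A × v_mean = 18.6 × 0.7321 = 13.62 m³/s

13.6 m³/s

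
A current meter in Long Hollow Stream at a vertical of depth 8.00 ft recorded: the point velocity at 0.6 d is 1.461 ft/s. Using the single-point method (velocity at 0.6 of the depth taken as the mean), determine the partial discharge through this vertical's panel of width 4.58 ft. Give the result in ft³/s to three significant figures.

53.5 ft³/s

v̄ = v₀.₆ = 1.461 ft/s
q = v̄ × d × w = 1.461 × 8.00 × 4.58 = 53.53 ft³/s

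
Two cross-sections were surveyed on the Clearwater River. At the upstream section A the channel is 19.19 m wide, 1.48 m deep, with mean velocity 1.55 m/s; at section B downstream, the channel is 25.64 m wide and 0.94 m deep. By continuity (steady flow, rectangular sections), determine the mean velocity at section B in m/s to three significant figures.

1.83 m/s

Q = A₁V₁ = (19.19×1.48) × 1.55 = 44.02 m³/s
A₂ = 25.64 × 0.94 = 24.10 m²
V₂ = Q/A₂ = 44.02/24.10 = 1.827 m/s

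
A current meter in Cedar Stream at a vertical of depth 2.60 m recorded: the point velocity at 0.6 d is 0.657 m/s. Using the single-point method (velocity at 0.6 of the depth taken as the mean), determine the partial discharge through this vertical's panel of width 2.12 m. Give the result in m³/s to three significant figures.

v̄ = v₀.₆ = 0.657 m/s
q = v̄ × d × w = 0.6570 × 2.60 × 2.12 = 3.621 m³/s

3.62 m³/s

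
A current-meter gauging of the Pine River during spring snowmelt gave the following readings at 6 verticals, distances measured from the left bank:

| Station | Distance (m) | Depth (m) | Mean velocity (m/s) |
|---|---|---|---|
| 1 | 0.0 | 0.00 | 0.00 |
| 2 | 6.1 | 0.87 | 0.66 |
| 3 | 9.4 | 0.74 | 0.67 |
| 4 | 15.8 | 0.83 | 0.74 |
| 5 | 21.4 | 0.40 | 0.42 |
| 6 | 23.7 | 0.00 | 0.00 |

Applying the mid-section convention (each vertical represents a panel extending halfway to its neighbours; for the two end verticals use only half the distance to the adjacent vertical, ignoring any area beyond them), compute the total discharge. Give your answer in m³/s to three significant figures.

9.45 m³/s

w_2 = (9.4 − 0.0)/2 = 4.7 m; q_2 = 0.66 × 0.87 × 4.7 = 2.699 m³/s
w_3 = (15.8 − 6.1)/2 = 4.85 m; q_3 = 0.67 × 0.74 × 4.85 = 2.405 m³/s
w_4 = (21.4 − 9.4)/2 = 6 m; q_4 = 0.74 × 0.83 × 6 = 3.685 m³/s
w_5 = (23.7 − 15.8)/2 = 3.95 m; q_5 = 0.42 × 0.40 × 3.95 = 0.6636 m³/s
Stations 1, 6 contribute zero (depth or velocity is 0).
Q = Σ qᵢ = 9.452 m³/s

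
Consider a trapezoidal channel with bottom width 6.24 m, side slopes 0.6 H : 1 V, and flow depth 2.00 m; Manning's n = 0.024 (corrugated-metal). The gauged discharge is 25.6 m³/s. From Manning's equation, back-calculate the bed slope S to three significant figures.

0.00113

A = (b + z·y)·y = (6.24 + 0.6×2.00)×2.00 = 14.88 m²
P = b + 2y√(1+z²) = 6.24 + 2×2.00×√(1+0.6²) = 10.90 m
R = A/P = 14.88/10.90 = 1.365 m
S = (Q·n / (1·A·R^(2/3)))² = (25.6×0.024 / (1×14.88×1.230))² = 0.001126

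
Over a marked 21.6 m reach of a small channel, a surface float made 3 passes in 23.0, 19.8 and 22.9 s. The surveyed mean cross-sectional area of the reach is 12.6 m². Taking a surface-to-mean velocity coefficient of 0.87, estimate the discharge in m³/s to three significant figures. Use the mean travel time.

t̄ = (23.0 + 19.8 + 22.9) / 3 = 21.9 s
v_surface = L / t̄ = 21.6 / 21.9 = 0.9863 m/s
v_mean = 0.87 × 0.9863 = 0.8581 m/s
Q = A × v_mean = 12.6 × 0.8581 = 10.81 m³/s

10.8 m³/s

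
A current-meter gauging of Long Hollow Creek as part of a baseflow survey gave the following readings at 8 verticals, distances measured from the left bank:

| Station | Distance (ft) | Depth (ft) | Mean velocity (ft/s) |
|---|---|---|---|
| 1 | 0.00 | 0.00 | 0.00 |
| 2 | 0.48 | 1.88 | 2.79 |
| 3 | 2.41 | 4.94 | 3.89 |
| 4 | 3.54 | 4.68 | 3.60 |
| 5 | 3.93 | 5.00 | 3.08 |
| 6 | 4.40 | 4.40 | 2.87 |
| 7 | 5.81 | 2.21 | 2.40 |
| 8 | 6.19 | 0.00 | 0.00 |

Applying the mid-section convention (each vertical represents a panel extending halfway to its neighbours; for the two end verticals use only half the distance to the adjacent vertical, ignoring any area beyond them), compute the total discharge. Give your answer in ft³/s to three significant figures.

w_2 = (2.41 − 0.00)/2 = 1.205 ft; q_2 = 2.79 × 1.88 × 1.205 = 6.320 ft³/s
w_3 = (3.54 − 0.48)/2 = 1.53 ft; q_3 = 3.89 × 4.94 × 1.53 = 29.40 ft³/s
w_4 = (3.93 − 2.41)/2 = 0.76 ft; q_4 = 3.60 × 4.68 × 0.76 = 12.80 ft³/s
w_5 = (4.40 − 3.54)/2 = 0.43 ft; q_5 = 3.08 × 5.00 × 0.43 = 6.622 ft³/s
w_6 = (5.81 − 3.93)/2 = 0.94 ft; q_6 = 2.87 × 4.40 × 0.94 = 11.87 ft³/s
w_7 = (6.19 − 4.40)/2 = 0.895 ft; q_7 = 2.40 × 2.21 × 0.895 = 4.747 ft³/s
Stations 1, 8 contribute zero (depth or velocity is 0).
Q = Σ qᵢ = 71.77 ft³/s

71.8 ft³/s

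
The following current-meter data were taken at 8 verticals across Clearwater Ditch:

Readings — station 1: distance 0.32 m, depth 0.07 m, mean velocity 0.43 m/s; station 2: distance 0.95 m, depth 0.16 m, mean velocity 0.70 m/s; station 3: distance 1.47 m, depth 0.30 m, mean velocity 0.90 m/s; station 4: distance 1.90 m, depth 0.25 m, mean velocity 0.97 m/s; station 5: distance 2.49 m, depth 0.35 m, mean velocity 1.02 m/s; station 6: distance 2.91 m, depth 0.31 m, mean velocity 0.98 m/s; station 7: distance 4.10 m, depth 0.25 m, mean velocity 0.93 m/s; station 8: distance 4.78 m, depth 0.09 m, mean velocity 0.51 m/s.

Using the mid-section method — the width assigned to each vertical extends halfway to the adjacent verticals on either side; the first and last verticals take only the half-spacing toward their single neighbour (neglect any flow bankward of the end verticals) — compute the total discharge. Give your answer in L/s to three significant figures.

984 L/s

w_1 = (0.95 − 0.32)/2 = 0.315 m; q_1 = 0.43 × 0.07 × 0.315 = 0.009482 m³/s
w_2 = (1.47 − 0.32)/2 = 0.575 m; q_2 = 0.70 × 0.16 × 0.575 = 0.06440 m³/s
w_3 = (1.90 − 0.95)/2 = 0.475 m; q_3 = 0.90 × 0.30 × 0.475 = 0.1283 m³/s
w_4 = (2.49 − 1.47)/2 = 0.51 m; q_4 = 0.97 × 0.25 × 0.51 = 0.1237 m³/s
w_5 = (2.91 − 1.90)/2 = 0.505 m; q_5 = 1.02 × 0.35 × 0.505 = 0.1803 m³/s
w_6 = (4.10 − 2.49)/2 = 0.805 m; q_6 = 0.98 × 0.31 × 0.805 = 0.2446 m³/s
w_7 = (4.78 − 2.91)/2 = 0.935 m; q_7 = 0.93 × 0.25 × 0.935 = 0.2174 m³/s
w_8 = (4.78 − 4.10)/2 = 0.34 m; q_8 = 0.51 × 0.09 × 0.34 = 0.01561 m³/s
Q = Σ qᵢ = 0.9836 m³/s
= 0.9836 × 1000 = 983.6 L/s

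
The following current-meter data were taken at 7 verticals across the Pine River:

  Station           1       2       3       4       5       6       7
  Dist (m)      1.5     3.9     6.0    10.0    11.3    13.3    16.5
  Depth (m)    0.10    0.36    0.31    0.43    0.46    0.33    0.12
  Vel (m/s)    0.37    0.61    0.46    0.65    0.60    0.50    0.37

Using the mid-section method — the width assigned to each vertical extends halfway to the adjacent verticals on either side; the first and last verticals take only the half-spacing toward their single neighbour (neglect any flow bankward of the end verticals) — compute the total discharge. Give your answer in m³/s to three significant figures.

w_1 = (3.9 − 1.5)/2 = 1.2 m; q_1 = 0.37 × 0.10 × 1.2 = 0.04440 m³/s
w_2 = (6.0 − 1.5)/2 = 2.25 m; q_2 = 0.61 × 0.36 × 2.25 = 0.4941 m³/s
w_3 = (10.0 − 3.9)/2 = 3.05 m; q_3 = 0.46 × 0.31 × 3.05 = 0.4349 m³/s
w_4 = (11.3 − 6.0)/2 = 2.65 m; q_4 = 0.65 × 0.43 × 2.65 = 0.7407 m³/s
w_5 = (13.3 − 10.0)/2 = 1.65 m; q_5 = 0.60 × 0.46 × 1.65 = 0.4554 m³/s
w_6 = (16.5 − 11.3)/2 = 2.6 m; q_6 = 0.50 × 0.33 × 2.6 = 0.4290 m³/s
w_7 = (16.5 − 13.3)/2 = 1.6 m; q_7 = 0.37 × 0.12 × 1.6 = 0.07104 m³/s
Q = Σ qᵢ = 2.670 m³/s

2.67 m³/s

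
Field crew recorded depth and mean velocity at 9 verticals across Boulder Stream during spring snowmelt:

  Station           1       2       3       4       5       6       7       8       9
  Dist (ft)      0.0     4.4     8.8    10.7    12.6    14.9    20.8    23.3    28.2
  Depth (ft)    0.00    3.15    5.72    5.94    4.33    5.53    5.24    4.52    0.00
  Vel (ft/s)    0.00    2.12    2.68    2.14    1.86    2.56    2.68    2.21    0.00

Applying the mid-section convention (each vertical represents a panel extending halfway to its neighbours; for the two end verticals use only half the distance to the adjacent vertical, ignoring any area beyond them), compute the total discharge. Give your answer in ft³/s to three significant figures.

w_2 = (8.8 − 0.0)/2 = 4.4 ft; q_2 = 2.12 × 3.15 × 4.4 = 29.38 ft³/s
w_3 = (10.7 − 4.4)/2 = 3.15 ft; q_3 = 2.68 × 5.72 × 3.15 = 48.29 ft³/s
w_4 = (12.6 − 8.8)/2 = 1.9 ft; q_4 = 2.14 × 5.94 × 1.9 = 24.15 ft³/s
w_5 = (14.9 − 10.7)/2 = 2.1 ft; q_5 = 1.86 × 4.33 × 2.1 = 16.91 ft³/s
w_6 = (20.8 − 12.6)/2 = 4.1 ft; q_6 = 2.56 × 5.53 × 4.1 = 58.04 ft³/s
w_7 = (23.3 − 14.9)/2 = 4.2 ft; q_7 = 2.68 × 5.24 × 4.2 = 58.98 ft³/s
w_8 = (28.2 − 20.8)/2 = 3.7 ft; q_8 = 2.21 × 4.52 × 3.7 = 36.96 ft³/s
Stations 1, 9 contribute zero (depth or velocity is 0).
Q = Σ qᵢ = 272.7 ft³/s

273 ft³/s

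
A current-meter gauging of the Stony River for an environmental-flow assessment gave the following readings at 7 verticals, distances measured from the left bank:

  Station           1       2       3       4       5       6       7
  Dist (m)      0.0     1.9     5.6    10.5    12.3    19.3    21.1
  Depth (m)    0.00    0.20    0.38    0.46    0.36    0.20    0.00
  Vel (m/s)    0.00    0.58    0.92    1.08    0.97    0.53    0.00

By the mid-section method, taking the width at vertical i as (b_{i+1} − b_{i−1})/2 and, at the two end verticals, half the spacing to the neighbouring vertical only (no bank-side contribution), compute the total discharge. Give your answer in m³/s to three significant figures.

w_2 = (5.6 − 0.0)/2 = 2.8 m; q_2 = 0.58 × 0.20 × 2.8 = 0.3248 m³/s
w_3 = (10.5 − 1.9)/2 = 4.3 m; q_3 = 0.92 × 0.38 × 4.3 = 1.503 m³/s
w_4 = (12.3 − 5.6)/2 = 3.35 m; q_4 = 1.08 × 0.46 × 3.35 = 1.664 m³/s
w_5 = (19.3 − 10.5)/2 = 4.4 m; q_5 = 0.97 × 0.36 × 4.4 = 1.536 m³/s
w_6 = (21.1 − 12.3)/2 = 4.4 m; q_6 = 0.53 × 0.20 × 4.4 = 0.4664 m³/s
Stations 1, 7 contribute zero (depth or velocity is 0).
Q = Σ qᵢ = 5.495 m³/s

5.50 m³/s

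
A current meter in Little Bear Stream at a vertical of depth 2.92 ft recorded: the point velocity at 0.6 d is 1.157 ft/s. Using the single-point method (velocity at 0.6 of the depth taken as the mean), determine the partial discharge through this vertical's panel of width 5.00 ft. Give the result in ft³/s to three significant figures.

16.9 ft³/s

v̄ = v₀.₆ = 1.157 ft/s
q = v̄ × d × w = 1.157 × 2.92 × 5.00 = 16.89 ft³/s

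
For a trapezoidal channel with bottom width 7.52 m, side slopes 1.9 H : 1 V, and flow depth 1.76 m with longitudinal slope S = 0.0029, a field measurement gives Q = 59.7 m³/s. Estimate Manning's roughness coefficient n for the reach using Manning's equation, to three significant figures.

0.0202

A = (b + z·y)·y = (7.52 + 1.9×1.76)×1.76 = 19.12 m²
P = b + 2y√(1+z²) = 7.52 + 2×1.76×√(1+1.9²) = 15.08 m
R = A/P = 19.12/15.08 = 1.268 m
n = (1/Q)·A·R^(2/3)·S^(1/2) = (1/59.7) × 19.12 × 1.172 × 0.05385 = 0.02021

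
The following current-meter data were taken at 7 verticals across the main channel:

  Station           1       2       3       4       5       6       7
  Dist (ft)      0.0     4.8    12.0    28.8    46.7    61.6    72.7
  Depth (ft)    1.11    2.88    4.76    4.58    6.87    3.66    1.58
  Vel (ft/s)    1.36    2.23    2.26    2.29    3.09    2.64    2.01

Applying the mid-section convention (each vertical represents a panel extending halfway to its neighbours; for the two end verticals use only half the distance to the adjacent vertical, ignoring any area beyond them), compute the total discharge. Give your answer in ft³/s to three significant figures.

845 ft³/s

w_1 = (4.8 − 0.0)/2 = 2.4 ft; q_1 = 1.36 × 1.11 × 2.4 = 3.623 ft³/s
w_2 = (12.0 − 0.0)/2 = 6 ft; q_2 = 2.23 × 2.88 × 6 = 38.53 ft³/s
w_3 = (28.8 − 4.8)/2 = 12 ft; q_3 = 2.26 × 4.76 × 12 = 129.1 ft³/s
w_4 = (46.7 − 12.0)/2 = 17.35 ft; q_4 = 2.29 × 4.58 × 17.35 = 182.0 ft³/s
w_5 = (61.6 − 28.8)/2 = 16.4 ft; q_5 = 3.09 × 6.87 × 16.4 = 348.1 ft³/s
w_6 = (72.7 − 46.7)/2 = 13 ft; q_6 = 2.64 × 3.66 × 13 = 125.6 ft³/s
w_7 = (72.7 − 61.6)/2 = 5.55 ft; q_7 = 2.01 × 1.58 × 5.55 = 17.63 ft³/s
Q = Σ qᵢ = 844.6 ft³/s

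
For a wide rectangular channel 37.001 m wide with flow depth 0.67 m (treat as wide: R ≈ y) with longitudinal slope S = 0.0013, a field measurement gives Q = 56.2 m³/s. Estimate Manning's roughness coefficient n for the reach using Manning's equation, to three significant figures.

0.0122

A = b·y = 37.001 × 0.67 = 24.79 m²
Wide channel: R ≈ y = 0.67 m
n = (1/Q)·A·R^(2/3)·S^(1/2) = (1/56.2) × 24.79 × 0.7657 × 0.03606 = 0.01218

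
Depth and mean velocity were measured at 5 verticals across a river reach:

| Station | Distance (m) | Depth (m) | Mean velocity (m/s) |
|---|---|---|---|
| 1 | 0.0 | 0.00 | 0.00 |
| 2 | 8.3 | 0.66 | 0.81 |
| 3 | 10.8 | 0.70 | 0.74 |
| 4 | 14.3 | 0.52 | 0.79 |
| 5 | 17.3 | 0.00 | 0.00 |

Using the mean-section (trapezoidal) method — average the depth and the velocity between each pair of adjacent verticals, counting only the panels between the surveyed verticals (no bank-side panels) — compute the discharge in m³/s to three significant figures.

4.37 m³/s

Panel 1-2: Δb = 8.3 m, d̄ = (0.00+0.66)/2 = 0.33, v̄ = (0.00+0.81)/2 = 0.405 → q = 8.3×0.33×0.405 = 1.109 m³/s
Panel 2-3: Δb = 2.5 m, d̄ = (0.66+0.70)/2 = 0.68, v̄ = (0.81+0.74)/2 = 0.775 → q = 2.5×0.68×0.775 = 1.318 m³/s
Panel 3-4: Δb = 3.5 m, d̄ = (0.70+0.52)/2 = 0.61, v̄ = (0.74+0.79)/2 = 0.765 → q = 3.5×0.61×0.765 = 1.633 m³/s
Panel 4-5: Δb = 3 m, d̄ = (0.52+0.00)/2 = 0.26, v̄ = (0.79+0.00)/2 = 0.395 → q = 3×0.26×0.395 = 0.3081 m³/s
Q = Σ q = 4.368 m³/s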